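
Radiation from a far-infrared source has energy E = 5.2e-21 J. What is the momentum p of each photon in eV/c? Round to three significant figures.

Since p = E/c for a photon, p = 1.735e-29 kg·m/s.
Converting to eV/c: p = 0.03246 eV/c ≈ 0.0325 eV/c.

0.0325 eV/c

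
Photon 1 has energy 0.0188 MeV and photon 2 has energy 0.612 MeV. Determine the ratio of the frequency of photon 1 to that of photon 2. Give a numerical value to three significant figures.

0.0307

f_1 = 4.546e18 Hz (from energy = 0.0188 MeV, via f = E/h).
f_2 = 1.480e20 Hz (from energy = 0.612 MeV, via f = E/h).
Ratio = 4.546e18 / 1.480e20 = 0.0307.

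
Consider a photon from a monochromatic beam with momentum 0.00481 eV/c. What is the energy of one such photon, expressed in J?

(c = 2.99792458 × 10^8 m/s, 1 eV = 1.602176634 × 10^-19 J.)
In SI units: p = 0.00481 eV/c = 2.5706 × 10^-30 kg·m/s.
Since E = pc for a photon, E = 7.706 × 10^-22 J.
So E ≈ 7.71 × 10^-22 J.

7.71 × 10^-22 J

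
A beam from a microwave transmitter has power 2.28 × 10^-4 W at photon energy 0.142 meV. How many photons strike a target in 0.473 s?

Total energy: E_total = P·t = 2.28 × 10^-4 × 0.473 = 1.078 × 10^-4 J.
Per-photon energy: E = 2.275 × 10^-23 J.
N = E_total / E_photon = 4.74 × 10^18.

4.74 × 10^18 photons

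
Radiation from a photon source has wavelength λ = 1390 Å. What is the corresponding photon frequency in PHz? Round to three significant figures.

(c = 2.99792458 × 10^8 m/s.)
First convert: λ = 1390 Å = 1.39 × 10^-7 m.
For a photon f = c/λ, so f = 2.157 × 10^15 Hz.
Converting to PHz: f = 2.157 PHz ≈ 2.16 PHz.

2.16 PHz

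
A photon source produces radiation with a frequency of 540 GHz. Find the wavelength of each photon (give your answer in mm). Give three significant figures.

First convert: f = 540 GHz = 5.4 × 10^11 Hz.
The photon relation is λ = c/f, giving λ = 5.552 × 10^-4 m.
Converting to mm: λ = 0.5552 mm ≈ 0.555 mm.

0.555 mm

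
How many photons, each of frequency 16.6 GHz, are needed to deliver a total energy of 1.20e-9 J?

Per-photon energy: E = 1.100e-23 J (from frequency = 16.6 GHz).
N = E_total / E_photon = 1.20e-9 J / 1.100e-23 J = 1.09e14.

1.09e14 photons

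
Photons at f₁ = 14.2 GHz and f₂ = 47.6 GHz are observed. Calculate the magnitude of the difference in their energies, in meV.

0.138 meV

Using E = hf: E₁ = 9.409 × 10^-24 J, E₂ = 3.154 × 10^-23 J.
|ΔE| = |9.409 × 10^-24 − 3.154 × 10^-23| = 2.21 × 10^-23 J = 0.138 meV.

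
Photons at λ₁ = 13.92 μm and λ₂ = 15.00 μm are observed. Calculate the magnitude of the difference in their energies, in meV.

Using E = hc/λ: E₁ = 1.4270e-20 J, E₂ = 1.3243e-20 J.
|ΔE| = |1.4270e-20 − 1.3243e-20| = 1.03e-21 J = 6.41 meV.

6.41 meV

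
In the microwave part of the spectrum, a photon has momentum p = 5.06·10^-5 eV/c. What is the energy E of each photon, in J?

(c = 2.99792458·10^8 m/s, 1 eV = 1.602176634·10^-19 J.)
In SI units: p = 5.06·10^-5 eV/c = 2.7042·10^-32 kg·m/s.
The photon relation is E = pc, giving E = 8.107·10^-24 J.
So E ≈ 8.11·10^-24 J.

8.11·10^-24 J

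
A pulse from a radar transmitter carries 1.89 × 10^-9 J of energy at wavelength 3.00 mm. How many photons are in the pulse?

2.85 × 10^13 photons

Per-photon energy: E = 6.621 × 10^-23 J (from wavelength = 3.00 mm).
N = E_total / E_photon = 1.89 × 10^-9 J / 6.621 × 10^-23 J = 2.85 × 10^13.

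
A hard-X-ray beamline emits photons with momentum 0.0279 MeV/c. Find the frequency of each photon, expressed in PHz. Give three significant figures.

Use h = 6.62607015e-34 J·s, c = 2.99792458e8 m/s, 1 eV = 1.602176634e-19 J.
Convert to SI: p = 0.0279 MeV/c = 1.4911e-23 kg·m/s.
Apply f = pc/h: f = 6.746e18 Hz.
Converting to PHz: f = 6746 PHz ≈ 6750 PHz.

6750 PHz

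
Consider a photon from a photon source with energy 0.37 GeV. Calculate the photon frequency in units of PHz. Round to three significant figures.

8.95e7 PHz

First convert: E = 0.37 GeV = 5.9281e-11 J.
For a photon f = E/h, so f = 8.947e22 Hz.
Converting to PHz: f = 8.947e7 PHz ≈ 8.95e7 PHz.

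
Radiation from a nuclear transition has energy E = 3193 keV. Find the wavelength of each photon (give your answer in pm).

First convert: E = 3193 keV = 5.1157e-13 J.
For a photon λ = hc/E, so λ = 3.883e-13 m.
Converting to pm: λ = 0.3883 pm ≈ 0.388 pm.

0.388 pm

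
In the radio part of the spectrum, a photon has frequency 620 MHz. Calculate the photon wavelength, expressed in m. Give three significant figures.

Take c = 2.99792458 × 10^8 m/s.
In SI units: f = 620 MHz = 6.2 × 10^8 Hz.
For a photon λ = c/f, so λ = 0.4835 m.
So λ ≈ 0.484 m.

0.484 m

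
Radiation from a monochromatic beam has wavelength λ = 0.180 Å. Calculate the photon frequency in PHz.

1.67e4 PHz

Take c = 2.99792458e8 m/s.
First convert: λ = 0.180 Å = 1.80e-11 m.
Since f = c/λ for a photon, f = 1.666e19 Hz.
Converting to PHz: f = 16660 PHz ≈ 1.67e4 PHz.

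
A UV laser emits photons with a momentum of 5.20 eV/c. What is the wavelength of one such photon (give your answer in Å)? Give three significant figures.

2380 Å

In SI units: p = 5.20 eV/c = 2.7790 × 10^-27 kg·m/s.
Since λ = h/p for a photon, λ = 2.384 × 10^-7 m.
Converting to Å: λ = 2384 Å ≈ 2380 Å.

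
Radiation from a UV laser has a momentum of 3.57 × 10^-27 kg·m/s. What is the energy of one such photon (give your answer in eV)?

Take c = 2.99792458 × 10^8 m/s, 1 eV = 1.602176634 × 10^-19 J.
Since E = pc for a photon, E = 1.070 × 10^-18 J.
Converting to eV: E = 6.680 eV ≈ 6.68 eV.

6.68 eV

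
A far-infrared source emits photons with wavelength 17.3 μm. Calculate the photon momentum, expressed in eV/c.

First convert: λ = 17.3 μm = 1.73e-5 m.
Apply p = h/λ: p = 3.830e-29 kg·m/s.
Converting to eV/c: p = 0.07167 eV/c ≈ 0.0717 eV/c.

0.0717 eV/c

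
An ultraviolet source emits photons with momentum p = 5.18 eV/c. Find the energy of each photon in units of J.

8.30e-19 J

In SI units: p = 5.18 eV/c = 2.7683e-27 kg·m/s.
Since E = pc for a photon, E = 8.299e-19 J.
So E ≈ 8.30e-19 J.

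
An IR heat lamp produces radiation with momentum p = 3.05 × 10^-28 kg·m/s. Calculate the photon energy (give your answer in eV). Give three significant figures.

0.571 eV

Take c = 2.99792458 × 10^8 m/s, 1 eV = 1.602176634 × 10^-19 J.
For a photon E = pc, so E = 9.144 × 10^-20 J.
Converting to eV: E = 0.5707 eV ≈ 0.571 eV.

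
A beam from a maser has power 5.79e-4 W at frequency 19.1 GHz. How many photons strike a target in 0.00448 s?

2.05e17 photons

Total energy: E_total = P·t = 5.79e-4 × 0.00448 = 2.594e-6 J.
Per-photon energy: E = 1.266e-23 J.
N = E_total / E_photon = 2.05e17.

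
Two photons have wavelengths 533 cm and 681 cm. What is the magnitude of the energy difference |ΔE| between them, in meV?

Using E = hc/λ: E₁ = 3.727 × 10^-26 J, E₂ = 2.917 × 10^-26 J.
|ΔE| = |3.727 × 10^-26 − 2.917 × 10^-26| = 8.10 × 10^-27 J = 5.06 × 10^-5 meV.

5.06 × 10^-5 meV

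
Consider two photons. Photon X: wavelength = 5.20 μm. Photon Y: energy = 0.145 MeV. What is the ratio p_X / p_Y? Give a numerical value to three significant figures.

p_X = 1.274 × 10^-28 kg·m/s (from wavelength = 5.20 μm, via p = h/λ).
p_Y = 7.749 × 10^-23 kg·m/s (from energy = 0.145 MeV, via p = E/c).
Ratio = 1.274 × 10^-28 / 7.749 × 10^-23 = 1.64 × 10^-6.

1.64 × 10^-6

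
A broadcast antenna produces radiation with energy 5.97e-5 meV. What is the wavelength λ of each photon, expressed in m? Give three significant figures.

In SI units: E = 5.97e-5 meV = 9.5650e-27 J.
The photon relation is λ = hc/E, giving λ = 20.77 m.
So λ ≈ 20.8 m.

20.8 m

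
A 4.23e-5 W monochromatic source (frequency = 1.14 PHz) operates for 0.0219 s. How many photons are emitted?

1.23e12 photons

Total energy: E_total = P·t = 4.23e-5 × 0.0219 = 9.264e-7 J.
Per-photon energy: E = 7.554e-19 J.
N = E_total / E_photon = 1.23e12.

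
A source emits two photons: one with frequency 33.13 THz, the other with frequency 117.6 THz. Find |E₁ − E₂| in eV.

Using E = hf: E₁ = 2.1952e-20 J, E₂ = 7.7923e-20 J.
|ΔE| = |2.1952e-20 − 7.7923e-20| = 5.60e-20 J = 0.349 eV.

0.349 eV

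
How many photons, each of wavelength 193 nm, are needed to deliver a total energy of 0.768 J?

Per-photon energy: E = 1.029 × 10^-18 J (from wavelength = 193 nm).
N = E_total / E_photon = 0.768 J / 1.029 × 10^-18 J = 7.46 × 10^17.

7.46 × 10^17 photons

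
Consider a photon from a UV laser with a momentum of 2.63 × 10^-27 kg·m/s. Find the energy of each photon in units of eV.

4.92 eV

The photon relation is E = pc, giving E = 7.885 × 10^-19 J.
Converting to eV: E = 4.921 eV ≈ 4.92 eV.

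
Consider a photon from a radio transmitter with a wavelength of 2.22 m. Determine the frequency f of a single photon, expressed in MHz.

Take c = 2.99792458 × 10^8 m/s.
The photon relation is f = c/λ, giving f = 1.350 × 10^8 Hz.
Converting to MHz: f = 135.0 MHz ≈ 135 MHz.

135 MHz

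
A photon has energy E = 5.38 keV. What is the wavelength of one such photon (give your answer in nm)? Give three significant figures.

0.230 nm

Use h = 6.62607015 × 10^-34 J·s, c = 2.99792458 × 10^8 m/s, 1 eV = 1.602176634 × 10^-19 J.
First convert: E = 5.38 keV = 8.6197 × 10^-16 J.
The photon relation is λ = hc/E, giving λ = 2.305 × 10^-10 m.
Converting to nm: λ = 0.2305 nm ≈ 0.230 nm.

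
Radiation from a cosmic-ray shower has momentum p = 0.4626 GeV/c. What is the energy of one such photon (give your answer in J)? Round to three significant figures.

Convert to SI: p = 0.4626 GeV/c = 2.4723e-19 kg·m/s.
The photon relation is E = pc, giving E = 7.412e-11 J.
So E ≈ 7.41e-11 J.

7.41e-11 J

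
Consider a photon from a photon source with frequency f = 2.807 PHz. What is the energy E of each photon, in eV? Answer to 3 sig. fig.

11.6 eV

First convert: f = 2.807 PHz = 2.807·10^15 Hz.
Apply E = hf: E = 1.860·10^-18 J.
Converting to eV: E = 11.61 eV ≈ 11.6 eV.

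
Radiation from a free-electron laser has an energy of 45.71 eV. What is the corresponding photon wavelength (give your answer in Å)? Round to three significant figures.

(h = 6.62607015·10^-34 J·s, c = 2.99792458·10^8 m/s, 1 eV = 1.602176634·10^-19 J.)
First convert: E = 45.71 eV = 7.3235·10^-18 J.
For a photon λ = hc/E, so λ = 2.712·10^-8 m.
Converting to Å: λ = 271.2 Å ≈ 271 Å.

271 Å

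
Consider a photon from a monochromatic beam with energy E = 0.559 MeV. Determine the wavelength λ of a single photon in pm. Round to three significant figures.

Use h = 6.62607015e-34 J·s, c = 2.99792458e8 m/s, 1 eV = 1.602176634e-19 J.
Convert to SI: E = 0.559 MeV = 8.9562e-14 J.
Apply λ = hc/E: λ = 2.218e-12 m.
Converting to pm: λ = 2.218 pm ≈ 2.22 pm.

2.22 pm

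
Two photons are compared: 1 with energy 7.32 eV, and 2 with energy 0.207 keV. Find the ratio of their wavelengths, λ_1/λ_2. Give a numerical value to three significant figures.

λ_1 = 1.694e-7 m (from energy = 7.32 eV, via λ = hc/E).
λ_2 = 5.990e-9 m (from energy = 0.207 keV, via λ = hc/E).
Ratio = 1.694e-7 / 5.990e-9 = 28.3.

28.3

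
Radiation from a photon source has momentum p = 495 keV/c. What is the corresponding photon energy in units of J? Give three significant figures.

7.93e-14 J

First convert: p = 495 keV/c = 2.6454e-22 kg·m/s.
Since E = pc for a photon, E = 7.931e-14 J.
So E ≈ 7.93e-14 J.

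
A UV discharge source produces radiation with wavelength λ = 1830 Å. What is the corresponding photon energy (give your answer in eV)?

(h = 6.62607015e-34 J·s, c = 2.99792458e8 m/s, 1 eV = 1.602176634e-19 J.)
In SI units: λ = 1830 Å = 1.83e-7 m.
Apply E = hc/λ: E = 1.085e-18 J.
Converting to eV: E = 6.775 eV ≈ 6.78 eV.

6.78 eV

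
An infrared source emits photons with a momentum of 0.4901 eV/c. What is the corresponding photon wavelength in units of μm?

2.53 μm

(h = 6.62607015e-34 J·s, c = 2.99792458e8 m/s, 1 eV = 1.602176634e-19 J.)
In SI units: p = 0.4901 eV/c = 2.6192e-28 kg·m/s.
The photon relation is λ = h/p, giving λ = 2.530e-6 m.
Converting to μm: λ = 2.530 μm ≈ 2.53 μm.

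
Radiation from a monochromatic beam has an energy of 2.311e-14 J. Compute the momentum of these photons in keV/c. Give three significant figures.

The photon relation is p = E/c, giving p = 7.709e-23 kg·m/s.
Converting to keV/c: p = 144.2 keV/c ≈ 144 keV/c.

144 keV/c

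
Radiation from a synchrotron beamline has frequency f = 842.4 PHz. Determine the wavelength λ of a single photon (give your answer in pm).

356 pm

Take c = 2.99792458·10^8 m/s.
Convert to SI: f = 842.4 PHz = 8.424·10^17 Hz.
The photon relation is λ = c/f, giving λ = 3.559·10^-10 m.
Converting to pm: λ = 355.9 pm ≈ 356 pm.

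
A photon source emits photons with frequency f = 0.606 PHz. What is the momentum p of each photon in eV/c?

2.51 eV/c

Use h = 6.62607015e-34 J·s, c = 2.99792458e8 m/s, 1 eV = 1.602176634e-19 J.
Convert to SI: f = 0.606 PHz = 6.06e14 Hz.
For a photon p = hf/c, so p = 1.339e-27 kg·m/s.
Converting to eV/c: p = 2.506 eV/c ≈ 2.51 eV/c.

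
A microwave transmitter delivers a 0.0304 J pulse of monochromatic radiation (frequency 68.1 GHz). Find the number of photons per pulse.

6.74e20 photons

Per-photon energy: E = 4.512e-23 J (from frequency = 68.1 GHz).
N = E_total / E_photon = 0.0304 J / 4.512e-23 J = 6.74e20.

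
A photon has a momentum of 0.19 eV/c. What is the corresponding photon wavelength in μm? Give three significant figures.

6.53 μm

Use h = 6.62607015 × 10^-34 J·s, c = 2.99792458 × 10^8 m/s, 1 eV = 1.602176634 × 10^-19 J.
In SI units: p = 0.19 eV/c = 1.0154 × 10^-28 kg·m/s.
For a photon λ = h/p, so λ = 6.525 × 10^-6 m.
Converting to μm: λ = 6.525 μm ≈ 6.53 μm.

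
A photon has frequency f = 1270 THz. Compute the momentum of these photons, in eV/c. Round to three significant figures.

5.25 eV/c

Convert to SI: f = 1270 THz = 1.27 × 10^15 Hz.
Since p = hf/c for a photon, p = 2.807 × 10^-27 kg·m/s.
Converting to eV/c: p = 5.252 eV/c ≈ 5.25 eV/c.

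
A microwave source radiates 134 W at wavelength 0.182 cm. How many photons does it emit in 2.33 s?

Total energy: E_total = P·t = 134 × 2.33 = 312.2 J.
Per-photon energy: E = 1.091 × 10^-22 J.
N = E_total / E_photon = 2.86 × 10^24.

2.86 × 10^24 photons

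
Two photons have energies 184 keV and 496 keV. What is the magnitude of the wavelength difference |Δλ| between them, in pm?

Using λ = hc/E: λ₁ = 6.738 × 10^-12 m, λ₂ = 2.500 × 10^-12 m.
|Δλ| = |6.738 × 10^-12 − 2.500 × 10^-12| = 4.24 × 10^-12 m = 4.24 pm.

4.24 pm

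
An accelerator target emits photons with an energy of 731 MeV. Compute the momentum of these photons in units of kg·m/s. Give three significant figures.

(c = 2.99792458 × 10^8 m/s, 1 eV = 1.602176634 × 10^-19 J.)
Convert to SI: E = 731 MeV = 1.1712 × 10^-10 J.
The photon relation is p = E/c, giving p = 3.907 × 10^-19 kg·m/s.
So p ≈ 3.91 × 10^-19 kg·m/s.

3.91 × 10^-19 kg·m/s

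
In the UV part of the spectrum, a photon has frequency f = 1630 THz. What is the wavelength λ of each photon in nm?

(c = 2.99792458e8 m/s.)
First convert: f = 1630 THz = 1.63e15 Hz.
The photon relation is λ = c/f, giving λ = 1.839e-7 m.
Converting to nm: λ = 183.9 nm ≈ 184 nm.

184 nm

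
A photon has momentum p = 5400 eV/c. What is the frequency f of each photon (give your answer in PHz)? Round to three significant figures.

1310 PHz

Take h = 6.62607015e-34 J·s, c = 2.99792458e8 m/s, 1 eV = 1.602176634e-19 J.
Convert to SI: p = 5400 eV/c = 2.8859e-24 kg·m/s.
Apply f = pc/h: f = 1.306e18 Hz.
Converting to PHz: f = 1306 PHz ≈ 1310 PHz.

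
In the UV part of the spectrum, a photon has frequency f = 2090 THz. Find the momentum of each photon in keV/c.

8.64 × 10^-3 keV/c

Convert to SI: f = 2090 THz = 2.09 × 10^15 Hz.
For a photon p = hf/c, so p = 4.619 × 10^-27 kg·m/s.
Converting to keV/c: p = 0.008644 keV/c ≈ 8.64 × 10^-3 keV/c.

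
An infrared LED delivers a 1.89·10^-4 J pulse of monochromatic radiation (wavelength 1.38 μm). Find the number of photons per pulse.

Per-photon energy: E = 1.439·10^-19 J (from wavelength = 1.38 μm).
N = E_total / E_photon = 1.89·10^-4 J / 1.439·10^-19 J = 1.31·10^15.

1.31·10^15 photons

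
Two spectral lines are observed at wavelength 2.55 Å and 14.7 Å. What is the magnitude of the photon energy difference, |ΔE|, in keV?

4.02 keV

Using E = hc/λ: E₁ = 7.790e-16 J, E₂ = 1.351e-16 J.
|ΔE| = |7.790e-16 − 1.351e-16| = 6.44e-16 J = 4.02 keV.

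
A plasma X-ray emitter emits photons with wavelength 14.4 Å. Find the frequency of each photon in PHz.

208 PHz

Convert to SI: λ = 14.4 Å = 1.44e-9 m.
Since f = c/λ for a photon, f = 2.082e17 Hz.
Converting to PHz: f = 208.2 PHz ≈ 208 PHz.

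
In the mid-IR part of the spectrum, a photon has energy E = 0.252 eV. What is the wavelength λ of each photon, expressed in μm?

Convert to SI: E = 0.252 eV = 4.0375e-20 J.
Since λ = hc/E for a photon, λ = 4.920e-6 m.
Converting to μm: λ = 4.920 μm ≈ 4.92 μm.

4.92 μm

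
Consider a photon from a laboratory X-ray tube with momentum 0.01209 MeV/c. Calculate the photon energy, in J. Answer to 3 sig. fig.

First convert: p = 0.01209 MeV/c = 6.4612·10^-24 kg·m/s.
For a photon E = pc, so E = 1.937·10^-15 J.
So E ≈ 1.94·10^-15 J.

1.94·10^-15 J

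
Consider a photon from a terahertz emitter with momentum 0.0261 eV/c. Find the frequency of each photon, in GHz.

6310 GHz

(h = 6.62607015 × 10^-34 J·s, c = 2.99792458 × 10^8 m/s, 1 eV = 1.602176634 × 10^-19 J.)
Convert to SI: p = 0.0261 eV/c = 1.3949 × 10^-29 kg·m/s.
Since f = pc/h for a photon, f = 6.311 × 10^12 Hz.
Converting to GHz: f = 6311 GHz ≈ 6310 GHz.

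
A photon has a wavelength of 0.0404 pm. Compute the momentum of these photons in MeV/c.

Take h = 6.62607015e-34 J·s, c = 2.99792458e8 m/s, 1 eV = 1.602176634e-19 J.
Convert to SI: λ = 0.0404 pm = 4.04e-14 m.
The photon relation is p = h/λ, giving p = 1.640e-20 kg·m/s.
Converting to MeV/c: p = 30.69 MeV/c ≈ 30.7 MeV/c.

30.7 MeV/c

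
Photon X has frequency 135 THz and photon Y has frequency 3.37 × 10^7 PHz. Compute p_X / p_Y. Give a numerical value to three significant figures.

p_X = 2.984 × 10^-28 kg·m/s (from frequency = 135 THz, via p = hf/c).
p_Y = 7.448 × 10^-20 kg·m/s (from frequency = 3.37 × 10^7 PHz, via p = hf/c).
Ratio = 2.984 × 10^-28 / 7.448 × 10^-20 = 4.01 × 10^-9.

4.01 × 10^-9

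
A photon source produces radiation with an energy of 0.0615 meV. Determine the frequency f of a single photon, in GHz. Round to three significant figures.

14.9 GHz

Use h = 6.62607015 × 10^-34 J·s, 1 eV = 1.602176634 × 10^-19 J.
In SI units: E = 0.0615 meV = 9.8534 × 10^-24 J.
Apply f = E/h: f = 1.487 × 10^10 Hz.
Converting to GHz: f = 14.87 GHz ≈ 14.9 GHz.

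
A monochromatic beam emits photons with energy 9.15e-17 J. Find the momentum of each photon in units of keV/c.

Take c = 2.99792458e8 m/s, 1 eV = 1.602176634e-19 J.
Since p = E/c for a photon, p = 3.052e-25 kg·m/s.
Converting to keV/c: p = 0.5711 keV/c ≈ 0.571 keV/c.

0.571 keV/c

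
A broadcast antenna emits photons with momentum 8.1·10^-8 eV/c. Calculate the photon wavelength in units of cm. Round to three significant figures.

1530 cm

Convert to SI: p = 8.1·10^-8 eV/c = 4.3289·10^-35 kg·m/s.
Apply λ = h/p: λ = 15.31 m.
Converting to cm: λ = 1531 cm ≈ 1530 cm.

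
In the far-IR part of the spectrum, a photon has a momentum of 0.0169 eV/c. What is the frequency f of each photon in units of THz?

4.09 THz

Convert to SI: p = 0.0169 eV/c = 9.0318e-30 kg·m/s.
The photon relation is f = pc/h, giving f = 4.086e12 Hz.
Converting to THz: f = 4.086 THz ≈ 4.09 THz.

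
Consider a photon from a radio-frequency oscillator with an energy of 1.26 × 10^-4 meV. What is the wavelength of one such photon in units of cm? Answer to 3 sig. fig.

(h = 6.62607015 × 10^-34 J·s, c = 2.99792458 × 10^8 m/s, 1 eV = 1.602176634 × 10^-19 J.)
In SI units: E = 1.26 × 10^-4 meV = 2.0187 × 10^-26 J.
For a photon λ = hc/E, so λ = 9.840 m.
Converting to cm: λ = 984.0 cm ≈ 984 cm.

984 cm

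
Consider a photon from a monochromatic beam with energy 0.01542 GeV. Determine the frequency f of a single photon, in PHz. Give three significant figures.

In SI units: E = 0.01542 GeV = 2.4706 × 10^-12 J.
For a photon f = E/h, so f = 3.729 × 10^21 Hz.
Converting to PHz: f = 3.729 × 10^6 PHz ≈ 3.73 × 10^6 PHz.

3.73 × 10^6 PHz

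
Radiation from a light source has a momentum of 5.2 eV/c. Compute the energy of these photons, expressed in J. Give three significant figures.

In SI units: p = 5.2 eV/c = 2.7790·10^-27 kg·m/s.
Apply E = pc: E = 8.331·10^-19 J.
So E ≈ 8.33·10^-19 J.

8.33·10^-19 J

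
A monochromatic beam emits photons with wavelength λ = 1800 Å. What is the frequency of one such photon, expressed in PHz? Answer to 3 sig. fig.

Use c = 2.99792458e8 m/s.
First convert: λ = 1800 Å = 1.8e-7 m.
Since f = c/λ for a photon, f = 1.666e15 Hz.
Converting to PHz: f = 1.666 PHz ≈ 1.67 PHz.

1.67 PHz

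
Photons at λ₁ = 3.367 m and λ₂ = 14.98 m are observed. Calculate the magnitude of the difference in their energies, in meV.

2.85 × 10^-4 meV

Using E = hc/λ: E₁ = 5.8998 × 10^-26 J, E₂ = 1.3261 × 10^-26 J.
|ΔE| = |5.8998 × 10^-26 − 1.3261 × 10^-26| = 4.57 × 10^-26 J = 2.85 × 10^-4 meV.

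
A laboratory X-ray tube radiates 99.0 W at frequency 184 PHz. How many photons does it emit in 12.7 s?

1.03 × 10^19 photons

Total energy: E_total = P·t = 99.0 × 12.7 = 1257 J.
Per-photon energy: E = 1.219 × 10^-16 J.
N = E_total / E_photon = 1.03 × 10^19.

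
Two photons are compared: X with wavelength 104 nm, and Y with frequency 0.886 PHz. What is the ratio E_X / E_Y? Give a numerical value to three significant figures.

E_X = 1.910 × 10^-18 J (from wavelength = 104 nm, via E = hc/λ).
E_Y = 5.871 × 10^-19 J (from frequency = 0.886 PHz, via E = hf).
Ratio = 1.910 × 10^-18 / 5.871 × 10^-19 = 3.25.

3.25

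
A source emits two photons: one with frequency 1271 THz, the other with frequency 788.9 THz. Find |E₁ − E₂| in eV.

Using E = hf: E₁ = 8.4217 × 10^-19 J, E₂ = 5.2273 × 10^-19 J.
|ΔE| = |8.4217 × 10^-19 − 5.2273 × 10^-19| = 3.19 × 10^-19 J = 1.99 eV.

1.99 eV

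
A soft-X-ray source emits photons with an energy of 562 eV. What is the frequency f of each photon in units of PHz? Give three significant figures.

136 PHz

In SI units: E = 562 eV = 9.0042 × 10^-17 J.
Apply f = E/h: f = 1.359 × 10^17 Hz.
Converting to PHz: f = 135.9 PHz ≈ 136 PHz.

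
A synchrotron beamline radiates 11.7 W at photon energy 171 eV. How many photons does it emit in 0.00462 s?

1.97e15 photons

Total energy: E_total = P·t = 11.7 × 0.00462 = 0.05405 J.
Per-photon energy: E = 2.740e-17 J.
N = E_total / E_photon = 1.97e15.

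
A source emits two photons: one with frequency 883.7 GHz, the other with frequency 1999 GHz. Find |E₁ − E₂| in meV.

4.61 meV

Using E = hf: E₁ = 5.8555 × 10^-22 J, E₂ = 1.3246 × 10^-21 J.
|ΔE| = |5.8555 × 10^-22 − 1.3246 × 10^-21| = 7.39 × 10^-22 J = 4.61 meV.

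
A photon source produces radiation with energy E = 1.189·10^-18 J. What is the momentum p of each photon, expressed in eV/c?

(c = 2.99792458·10^8 m/s, 1 eV = 1.602176634·10^-19 J.)
Since p = E/c for a photon, p = 3.966·10^-27 kg·m/s.
Converting to eV/c: p = 7.421 eV/c ≈ 7.42 eV/c.

7.42 eV/c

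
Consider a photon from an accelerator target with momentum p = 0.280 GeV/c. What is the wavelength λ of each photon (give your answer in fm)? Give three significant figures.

4.43 fm

Convert to SI: p = 0.280 GeV/c = 1.4964e-19 kg·m/s.
Since λ = h/p for a photon, λ = 4.428e-15 m.
Converting to fm: λ = 4.428 fm ≈ 4.43 fm.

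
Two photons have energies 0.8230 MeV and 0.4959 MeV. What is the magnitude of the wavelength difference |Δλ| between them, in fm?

Using λ = hc/E: λ₁ = 1.5065e-12 m, λ₂ = 2.5002e-12 m.
|Δλ| = |1.5065e-12 − 2.5002e-12| = 9.94e-13 m = 994 fm.

994 fm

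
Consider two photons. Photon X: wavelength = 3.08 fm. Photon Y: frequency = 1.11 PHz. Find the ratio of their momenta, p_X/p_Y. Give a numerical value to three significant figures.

8.77 × 10^7

p_X = 2.151 × 10^-19 kg·m/s (from wavelength = 3.08 fm, via p = h/λ).
p_Y = 2.453 × 10^-27 kg·m/s (from frequency = 1.11 PHz, via p = hf/c).
Ratio = 2.151 × 10^-19 / 2.453 × 10^-27 = 8.77 × 10^7.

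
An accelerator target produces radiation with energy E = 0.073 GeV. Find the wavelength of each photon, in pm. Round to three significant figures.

Convert to SI: E = 0.073 GeV = 1.1696e-11 J.
The photon relation is λ = hc/E, giving λ = 1.698e-14 m.
Converting to pm: λ = 0.01698 pm ≈ 0.0170 pm.

0.0170 pm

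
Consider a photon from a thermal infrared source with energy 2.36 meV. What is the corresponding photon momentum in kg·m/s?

1.26·10^-30 kg·m/s

In SI units: E = 2.36 meV = 3.7811·10^-22 J.
The photon relation is p = E/c, giving p = 1.261·10^-30 kg·m/s.
So p ≈ 1.26·10^-30 kg·m/s.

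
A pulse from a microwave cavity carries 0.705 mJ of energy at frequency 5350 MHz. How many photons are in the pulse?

Per-photon energy: E = 3.545e-24 J (from frequency = 5350 MHz).
N = E_total / E_photon = 7.05e-4 J / 3.545e-24 J = 1.99e20.

1.99e20 photons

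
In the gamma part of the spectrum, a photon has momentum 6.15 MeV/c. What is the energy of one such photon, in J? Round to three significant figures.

9.85e-13 J

Use c = 2.99792458e8 m/s, 1 eV = 1.602176634e-19 J.
Convert to SI: p = 6.15 MeV/c = 3.2867e-21 kg·m/s.
For a photon E = pc, so E = 9.853e-13 J.
So E ≈ 9.85e-13 J.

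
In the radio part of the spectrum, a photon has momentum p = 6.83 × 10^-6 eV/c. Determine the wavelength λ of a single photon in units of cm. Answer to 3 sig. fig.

18.2 cm

Use h = 6.62607015 × 10^-34 J·s, c = 2.99792458 × 10^8 m/s, 1 eV = 1.602176634 × 10^-19 J.
In SI units: p = 6.83 × 10^-6 eV/c = 3.6501 × 10^-33 kg·m/s.
Since λ = h/p for a photon, λ = 0.1815 m.
Converting to cm: λ = 18.15 cm ≈ 18.2 cm.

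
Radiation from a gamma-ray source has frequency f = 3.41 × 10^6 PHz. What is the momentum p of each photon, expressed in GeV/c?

0.0141 GeV/c

(h = 6.62607015 × 10^-34 J·s, c = 2.99792458 × 10^8 m/s, 1 eV = 1.602176634 × 10^-19 J.)
First convert: f = 3.41 × 10^6 PHz = 3.41 × 10^21 Hz.
For a photon p = hf/c, so p = 7.537 × 10^-21 kg·m/s.
Converting to GeV/c: p = 0.01410 GeV/c ≈ 0.0141 GeV/c.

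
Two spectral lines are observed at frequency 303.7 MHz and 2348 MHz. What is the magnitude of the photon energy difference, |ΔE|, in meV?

Using E = hf: E₁ = 2.0123e-25 J, E₂ = 1.5558e-24 J.
|ΔE| = |2.0123e-25 − 1.5558e-24| = 1.35e-24 J = 8.45e-3 meV.

8.45e-3 meV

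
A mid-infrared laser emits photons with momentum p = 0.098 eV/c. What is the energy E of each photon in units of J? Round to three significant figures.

1.57 × 10^-20 J

In SI units: p = 0.098 eV/c = 5.2374 × 10^-29 kg·m/s.
Since E = pc for a photon, E = 1.570 × 10^-20 J.
So E ≈ 1.57 × 10^-20 J.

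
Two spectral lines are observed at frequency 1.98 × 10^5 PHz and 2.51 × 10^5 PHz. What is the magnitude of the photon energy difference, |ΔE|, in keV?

Using E = hf: E₁ = 1.312 × 10^-13 J, E₂ = 1.663 × 10^-13 J.
|ΔE| = |1.312 × 10^-13 − 1.663 × 10^-13| = 3.51 × 10^-14 J = 219 keV.

219 keV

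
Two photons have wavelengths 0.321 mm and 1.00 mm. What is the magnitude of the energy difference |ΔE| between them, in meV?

2.62 meV

Using E = hc/λ: E₁ = 6.188·10^-22 J, E₂ = 1.986·10^-22 J.
|ΔE| = |6.188·10^-22 − 1.986·10^-22| = 4.20·10^-22 J = 2.62 meV.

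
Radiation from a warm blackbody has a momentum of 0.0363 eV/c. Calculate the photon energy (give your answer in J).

5.82 × 10^-21 J

First convert: p = 0.0363 eV/c = 1.9400 × 10^-29 kg·m/s.
For a photon E = pc, so E = 5.816 × 10^-21 J.
So E ≈ 5.82 × 10^-21 J.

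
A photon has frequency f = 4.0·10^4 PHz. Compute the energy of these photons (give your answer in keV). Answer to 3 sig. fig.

Use h = 6.62607015·10^-34 J·s, 1 eV = 1.602176634·10^-19 J.
First convert: f = 4.0·10^4 PHz = 4.0·10^19 Hz.
Since E = hf for a photon, E = 2.650·10^-14 J.
Converting to keV: E = 165.4 keV ≈ 165 keV.

165 keV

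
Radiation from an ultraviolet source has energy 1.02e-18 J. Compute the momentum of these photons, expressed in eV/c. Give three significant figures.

(c = 2.99792458e8 m/s, 1 eV = 1.602176634e-19 J.)
Apply p = E/c: p = 3.402e-27 kg·m/s.
Converting to eV/c: p = 6.366 eV/c ≈ 6.37 eV/c.

6.37 eV/c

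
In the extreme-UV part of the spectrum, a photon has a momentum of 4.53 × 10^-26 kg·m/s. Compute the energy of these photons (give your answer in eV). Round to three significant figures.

84.8 eV

Take c = 2.99792458 × 10^8 m/s, 1 eV = 1.602176634 × 10^-19 J.
Since E = pc for a photon, E = 1.358 × 10^-17 J.
Converting to eV: E = 84.76 eV ≈ 84.8 eV.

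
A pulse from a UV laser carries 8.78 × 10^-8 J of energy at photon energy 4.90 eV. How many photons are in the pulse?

Per-photon energy: E = 7.851 × 10^-19 J (from energy = 4.90 eV).
N = E_total / E_photon = 8.78 × 10^-8 J / 7.851 × 10^-19 J = 1.12 × 10^11.

1.12 × 10^11 photons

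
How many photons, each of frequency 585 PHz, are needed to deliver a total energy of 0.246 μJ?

Per-photon energy: E = 3.876e-16 J (from frequency = 585 PHz).
N = E_total / E_photon = 2.46e-7 J / 3.876e-16 J = 6.35e8.

6.35e8 photons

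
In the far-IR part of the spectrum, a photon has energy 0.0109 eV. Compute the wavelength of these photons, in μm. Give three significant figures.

114 μm

First convert: E = 0.0109 eV = 1.7464e-21 J.
Apply λ = hc/E: λ = 1.137e-4 m.
Converting to μm: λ = 113.7 μm ≈ 114 μm.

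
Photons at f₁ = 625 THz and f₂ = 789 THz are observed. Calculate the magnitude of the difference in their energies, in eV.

Using E = hf: E₁ = 4.141·10^-19 J, E₂ = 5.228·10^-19 J.
|ΔE| = |4.141·10^-19 − 5.228·10^-19| = 1.09·10^-19 J = 0.678 eV.

0.678 eV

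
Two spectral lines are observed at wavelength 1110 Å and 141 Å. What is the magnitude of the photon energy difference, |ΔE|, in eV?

Using E = hc/λ: E₁ = 1.790 × 10^-18 J, E₂ = 1.409 × 10^-17 J.
|ΔE| = |1.790 × 10^-18 − 1.409 × 10^-17| = 1.23 × 10^-17 J = 76.8 eV.

76.8 eV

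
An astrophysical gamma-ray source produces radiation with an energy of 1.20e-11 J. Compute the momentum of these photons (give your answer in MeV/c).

74.9 MeV/c

The photon relation is p = E/c, giving p = 4.003e-20 kg·m/s.
Converting to MeV/c: p = 74.90 MeV/c ≈ 74.9 MeV/c.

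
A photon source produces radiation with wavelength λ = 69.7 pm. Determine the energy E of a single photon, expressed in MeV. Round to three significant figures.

(h = 6.62607015 × 10^-34 J·s, c = 2.99792458 × 10^8 m/s, 1 eV = 1.602176634 × 10^-19 J.)
Convert to SI: λ = 69.7 pm = 6.97 × 10^-11 m.
Apply E = hc/λ: E = 2.850 × 10^-15 J.
Converting to MeV: E = 0.01779 MeV ≈ 0.0178 MeV.

0.0178 MeV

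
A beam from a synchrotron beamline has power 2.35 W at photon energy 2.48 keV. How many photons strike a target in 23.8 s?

1.41 × 10^17 photons

Total energy: E_total = P·t = 2.35 × 23.8 = 55.93 J.
Per-photon energy: E = 3.973 × 10^-16 J.
N = E_total / E_photon = 1.41 × 10^17.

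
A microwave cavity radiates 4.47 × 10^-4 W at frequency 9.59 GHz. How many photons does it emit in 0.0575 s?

Total energy: E_total = P·t = 4.47 × 10^-4 × 0.0575 = 2.570 × 10^-5 J.
Per-photon energy: E = 6.354 × 10^-24 J.
N = E_total / E_photon = 4.04 × 10^18.

4.04 × 10^18 photons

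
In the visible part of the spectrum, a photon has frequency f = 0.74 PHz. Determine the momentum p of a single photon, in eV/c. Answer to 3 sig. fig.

3.06 eV/c

Convert to SI: f = 0.74 PHz = 7.4e14 Hz.
Apply p = hf/c: p = 1.636e-27 kg·m/s.
Converting to eV/c: p = 3.060 eV/c ≈ 3.06 eV/c.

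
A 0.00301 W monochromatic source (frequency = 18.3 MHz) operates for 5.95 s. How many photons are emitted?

1.48e24 photons

Total energy: E_total = P·t = 0.00301 × 5.95 = 0.01791 J.
Per-photon energy: E = 1.213e-26 J.
N = E_total / E_photon = 1.48e24.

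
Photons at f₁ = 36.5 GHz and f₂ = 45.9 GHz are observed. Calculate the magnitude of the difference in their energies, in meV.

0.0389 meV

Using E = hf: E₁ = 2.419e-23 J, E₂ = 3.041e-23 J.
|ΔE| = |2.419e-23 − 3.041e-23| = 6.23e-24 J = 0.0389 meV.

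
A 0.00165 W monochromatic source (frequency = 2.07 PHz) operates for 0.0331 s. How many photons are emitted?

Total energy: E_total = P·t = 0.00165 × 0.0331 = 5.461e-5 J.
Per-photon energy: E = 1.372e-18 J.
N = E_total / E_photon = 3.98e13.

3.98e13 photons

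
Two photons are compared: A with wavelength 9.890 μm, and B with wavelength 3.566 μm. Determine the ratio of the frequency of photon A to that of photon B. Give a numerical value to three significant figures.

f_A = 3.031 × 10^13 Hz (from wavelength = 9.890 μm, via f = c/λ).
f_B = 8.407 × 10^13 Hz (from wavelength = 3.566 μm, via f = c/λ).
Ratio = 3.031 × 10^13 / 8.407 × 10^13 = 0.361.

0.361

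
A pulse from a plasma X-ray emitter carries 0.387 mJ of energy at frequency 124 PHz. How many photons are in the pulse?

4.71 × 10^12 photons

Per-photon energy: E = 8.216 × 10^-17 J (from frequency = 124 PHz).
N = E_total / E_photon = 3.87 × 10^-4 J / 8.216 × 10^-17 J = 4.71 × 10^12.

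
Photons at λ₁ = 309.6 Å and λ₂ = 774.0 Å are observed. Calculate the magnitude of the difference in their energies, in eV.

24.0 eV

Using E = hc/λ: E₁ = 6.4162e-18 J, E₂ = 2.5665e-18 J.
|ΔE| = |6.4162e-18 − 2.5665e-18| = 3.85e-18 J = 24.0 eV.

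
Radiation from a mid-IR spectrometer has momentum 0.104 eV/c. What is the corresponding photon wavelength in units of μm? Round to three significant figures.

11.9 μm

(h = 6.62607015 × 10^-34 J·s, c = 2.99792458 × 10^8 m/s, 1 eV = 1.602176634 × 10^-19 J.)
First convert: p = 0.104 eV/c = 5.5581 × 10^-29 kg·m/s.
Apply λ = h/p: λ = 1.192 × 10^-5 m.
Converting to μm: λ = 11.92 μm ≈ 11.9 μm.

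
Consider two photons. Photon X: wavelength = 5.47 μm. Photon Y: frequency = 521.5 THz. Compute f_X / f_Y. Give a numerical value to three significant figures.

f_X = 5.481·10^13 Hz (from wavelength = 5.47 μm, via f = c/λ).
f_Y = 5.215·10^14 Hz (from frequency = 521.5 THz, via f given directly).
Ratio = 5.481·10^13 / 5.215·10^14 = 0.105.

0.105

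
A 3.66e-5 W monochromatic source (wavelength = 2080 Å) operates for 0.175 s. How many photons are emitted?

Total energy: E_total = P·t = 3.66e-5 × 0.175 = 6.405e-6 J.
Per-photon energy: E = 9.550e-19 J.
N = E_total / E_photon = 6.71e12.

6.71e12 photons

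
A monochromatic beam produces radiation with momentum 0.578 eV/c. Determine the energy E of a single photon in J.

9.26e-20 J

Take c = 2.99792458e8 m/s, 1 eV = 1.602176634e-19 J.
First convert: p = 0.578 eV/c = 3.0890e-28 kg·m/s.
For a photon E = pc, so E = 9.261e-20 J.
So E ≈ 9.26e-20 J.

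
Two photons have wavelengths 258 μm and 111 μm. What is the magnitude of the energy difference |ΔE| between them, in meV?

Using E = hc/λ: E₁ = 7.699 × 10^-22 J, E₂ = 1.790 × 10^-21 J.
|ΔE| = |7.699 × 10^-22 − 1.790 × 10^-21| = 1.02 × 10^-21 J = 6.36 meV.

6.36 meV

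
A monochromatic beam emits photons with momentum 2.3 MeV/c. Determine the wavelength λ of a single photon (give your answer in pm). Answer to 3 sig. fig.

0.539 pm

Use h = 6.62607015 × 10^-34 J·s, c = 2.99792458 × 10^8 m/s, 1 eV = 1.602176634 × 10^-19 J.
Convert to SI: p = 2.3 MeV/c = 1.2292 × 10^-21 kg·m/s.
Apply λ = h/p: λ = 5.391 × 10^-13 m.
Converting to pm: λ = 0.5391 pm ≈ 0.539 pm.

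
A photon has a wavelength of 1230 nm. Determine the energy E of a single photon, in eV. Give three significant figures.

Convert to SI: λ = 1230 nm = 1.23e-6 m.
For a photon E = hc/λ, so E = 1.615e-19 J.
Converting to eV: E = 1.008 eV ≈ 1.01 eV.

1.01 eV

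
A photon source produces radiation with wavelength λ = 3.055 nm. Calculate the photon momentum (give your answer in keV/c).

0.406 keV/c

Convert to SI: λ = 3.055 nm = 3.055e-9 m.
Since p = h/λ for a photon, p = 2.169e-25 kg·m/s.
Converting to keV/c: p = 0.4058 keV/c ≈ 0.406 keV/c.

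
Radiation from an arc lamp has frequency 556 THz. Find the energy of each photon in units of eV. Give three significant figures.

2.30 eV

(h = 6.62607015e-34 J·s, 1 eV = 1.602176634e-19 J.)
First convert: f = 556 THz = 5.56e14 Hz.
The photon relation is E = hf, giving E = 3.684e-19 J.
Converting to eV: E = 2.299 eV ≈ 2.30 eV.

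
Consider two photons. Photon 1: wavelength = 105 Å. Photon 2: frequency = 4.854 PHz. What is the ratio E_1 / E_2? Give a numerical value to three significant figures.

5.88

E_1 = 1.892 × 10^-17 J (from wavelength = 105 Å, via E = hc/λ).
E_2 = 3.216 × 10^-18 J (from frequency = 4.854 PHz, via E = hf).
Ratio = 1.892 × 10^-17 / 3.216 × 10^-18 = 5.88.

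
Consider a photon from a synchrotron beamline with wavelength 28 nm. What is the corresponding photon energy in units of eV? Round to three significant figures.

First convert: λ = 28 nm = 2.8 × 10^-8 m.
Apply E = hc/λ: E = 7.094 × 10^-18 J.
Converting to eV: E = 44.28 eV ≈ 44.3 eV.

44.3 eV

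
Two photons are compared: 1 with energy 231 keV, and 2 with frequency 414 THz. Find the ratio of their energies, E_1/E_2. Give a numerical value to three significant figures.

1.35 × 10^5

E_1 = 3.701 × 10^-14 J (from energy = 231 keV, via E given directly).
E_2 = 2.743 × 10^-19 J (from frequency = 414 THz, via E = hf).
Ratio = 3.701 × 10^-14 / 2.743 × 10^-19 = 1.35 × 10^5.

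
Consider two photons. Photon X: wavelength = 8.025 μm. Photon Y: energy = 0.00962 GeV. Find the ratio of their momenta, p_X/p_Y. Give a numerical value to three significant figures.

1.61e-8

p_X = 8.257e-29 kg·m/s (from wavelength = 8.025 μm, via p = h/λ).
p_Y = 5.141e-21 kg·m/s (from energy = 0.00962 GeV, via p = E/c).
Ratio = 8.257e-29 / 5.141e-21 = 1.61e-8.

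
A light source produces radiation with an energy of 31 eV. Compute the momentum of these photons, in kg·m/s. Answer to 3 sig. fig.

Take c = 2.99792458e8 m/s, 1 eV = 1.602176634e-19 J.
In SI units: E = 31 eV = 4.9667e-18 J.
Apply p = E/c: p = 1.657e-26 kg·m/s.
So p ≈ 1.66e-26 kg·m/s.

1.66e-26 kg·m/s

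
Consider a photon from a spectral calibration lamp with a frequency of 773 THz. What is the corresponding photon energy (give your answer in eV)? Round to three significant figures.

Convert to SI: f = 773 THz = 7.73e14 Hz.
For a photon E = hf, so E = 5.122e-19 J.
Converting to eV: E = 3.197 eV ≈ 3.20 eV.

3.20 eV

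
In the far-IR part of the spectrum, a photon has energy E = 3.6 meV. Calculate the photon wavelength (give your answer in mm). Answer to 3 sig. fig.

Use h = 6.62607015e-34 J·s, c = 2.99792458e8 m/s, 1 eV = 1.602176634e-19 J.
Convert to SI: E = 3.6 meV = 5.7678e-22 J.
Apply λ = hc/E: λ = 3.444e-4 m.
Converting to mm: λ = 0.3444 mm ≈ 0.344 mm.

0.344 mm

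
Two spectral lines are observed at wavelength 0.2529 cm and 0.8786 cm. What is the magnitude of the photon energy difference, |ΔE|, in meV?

Using E = hc/λ: E₁ = 7.8547e-23 J, E₂ = 2.2609e-23 J.
|ΔE| = |7.8547e-23 − 2.2609e-23| = 5.59e-23 J = 0.349 meV.

0.349 meV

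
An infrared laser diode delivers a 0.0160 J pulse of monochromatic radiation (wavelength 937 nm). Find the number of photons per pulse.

7.55e16 photons

Per-photon energy: E = 2.120e-19 J (from wavelength = 937 nm).
N = E_total / E_photon = 0.0160 J / 2.120e-19 J = 7.55e16.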